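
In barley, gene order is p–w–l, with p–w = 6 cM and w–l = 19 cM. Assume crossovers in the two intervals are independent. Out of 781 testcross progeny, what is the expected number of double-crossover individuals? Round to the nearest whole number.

Map distances give recombination frequencies of 0.060 and 0.190 for the two intervals.
With no interference, expected double-crossover frequency = 0.060 × 0.190 = 0.01140.
Expected number = 0.01140 × 781 = 8.90 ≈ 9.

9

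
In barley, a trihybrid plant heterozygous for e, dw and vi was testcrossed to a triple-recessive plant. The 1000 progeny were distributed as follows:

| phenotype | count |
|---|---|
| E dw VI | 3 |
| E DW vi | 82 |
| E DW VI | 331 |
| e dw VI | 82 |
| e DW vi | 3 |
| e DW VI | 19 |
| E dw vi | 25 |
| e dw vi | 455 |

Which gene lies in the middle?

The two most frequent reciprocal classes, e dw vi and E DW VI, are the parental types, so the F1 was e dw vi / E DW VI.
The two rarest classes, e DW vi and E dw VI, are the double crossovers. Comparing them with the parentals, only the dw allele has switched, so dw is the middle locus and the order is e – dw – vi.

dw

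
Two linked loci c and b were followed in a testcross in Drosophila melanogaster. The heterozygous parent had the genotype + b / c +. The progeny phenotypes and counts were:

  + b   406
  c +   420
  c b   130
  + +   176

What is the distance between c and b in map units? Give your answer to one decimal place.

27.0 map units

The recombinant classes are + + and c b: 176 + 130 = 306.
Recombination frequency = 306/1132 = 0.2703 ≈ 27.0%, i.e. 27.0 map units.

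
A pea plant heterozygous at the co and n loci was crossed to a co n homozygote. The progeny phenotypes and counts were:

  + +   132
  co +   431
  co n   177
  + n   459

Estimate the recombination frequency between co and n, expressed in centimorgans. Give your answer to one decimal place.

25.8 centimorgans

The two most frequent classes, + n (459) and co + (431), are the parental types, so the F1 was + n / co +.
The recombinant classes are + + and co n: 132 + 177 = 309.
Recombination frequency = 309/1199 = 0.2577 ≈ 25.8%, i.e. 25.8 centimorgans.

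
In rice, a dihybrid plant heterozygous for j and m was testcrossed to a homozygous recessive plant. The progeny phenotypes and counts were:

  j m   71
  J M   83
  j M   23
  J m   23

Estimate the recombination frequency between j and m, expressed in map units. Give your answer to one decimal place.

The two most frequent classes, J M (83) and j m (71), are the parental types, so the F1 was J M / j m.
The recombinant classes are J m and j M: 23 + 23 = 46.
Recombination frequency = 46/200 = 0.2300 ≈ 23.0%, i.e. 23.0 map units.

23.0 map units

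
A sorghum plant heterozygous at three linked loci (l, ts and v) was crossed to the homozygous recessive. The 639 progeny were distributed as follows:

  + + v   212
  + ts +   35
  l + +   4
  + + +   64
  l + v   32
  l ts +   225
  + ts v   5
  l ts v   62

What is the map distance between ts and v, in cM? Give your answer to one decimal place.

21.1 cM

The two most frequent reciprocal classes, l ts + and + + v, are the parental types, so the F1 was l ts + / + + v.
The two rarest classes, l + + and + ts v, are the double crossovers. Comparing them with the parentals, only the ts allele has switched, so ts is the middle locus and the order is l – ts – v.
Crossovers in the ts–v interval produce the single-crossover classes l ts v and + + + (62 + 64 = 126) plus the double crossovers (9).
RF(ts–v) = (126 + 9) / 639 = 135/639 = 0.2113 → 21.1 cM.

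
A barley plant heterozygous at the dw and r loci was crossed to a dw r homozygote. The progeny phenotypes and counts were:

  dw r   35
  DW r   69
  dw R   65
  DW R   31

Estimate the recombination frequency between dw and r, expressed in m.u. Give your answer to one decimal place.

The two most frequent classes, DW r (69) and dw R (65), are the parental types, so the F1 was DW r / dw R.
The recombinant classes are DW R and dw r: 31 + 35 = 66.
Recombination frequency = 66/200 = 0.3300 ≈ 33.0%, i.e. 33.0 m.u.

33.0 m.u.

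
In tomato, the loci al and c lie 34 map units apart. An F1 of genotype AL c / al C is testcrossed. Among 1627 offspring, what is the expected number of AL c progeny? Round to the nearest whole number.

A map distance of 34 map units corresponds to a recombination frequency of 0.340.
The F1 is AL c / al C, so AL c is a parental gamete class with expected frequency (1 − r)/2 = 0.660/2 = 0.3300.
Expected number = 0.3300 × 1627 = 536.91 ≈ 537.

537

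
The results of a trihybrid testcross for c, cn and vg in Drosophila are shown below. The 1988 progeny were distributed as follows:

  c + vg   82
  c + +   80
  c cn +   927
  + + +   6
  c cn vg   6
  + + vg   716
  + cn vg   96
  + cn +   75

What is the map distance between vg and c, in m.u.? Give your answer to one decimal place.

8.5 m.u.

The two most frequent reciprocal classes, c cn + and + + vg, are the parental types, so the F1 was c cn + / + + vg.
The two rarest classes, c cn vg and + + +, are the double crossovers. Comparing them with the parentals, only the vg allele has switched, so vg is the middle locus and the order is cn – vg – c.
Crossovers in the vg–c interval produce the single-crossover classes + cn + and c + vg (75 + 82 = 157) plus the double crossovers (12).
RF(vg–c) = (157 + 12) / 1988 = 169/1988 = 0.0850 → 8.5 m.u.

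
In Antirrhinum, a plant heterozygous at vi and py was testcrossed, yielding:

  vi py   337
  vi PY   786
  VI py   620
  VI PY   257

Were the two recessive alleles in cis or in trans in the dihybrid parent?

The two most frequent classes are VI py (620) and vi PY (786); these are the parental (non-recombinant) types.
So the F1 carried VI py on one chromosome and vi PY on the other — the recessive alleles are on opposite chromosomes (trans / repulsion).

trans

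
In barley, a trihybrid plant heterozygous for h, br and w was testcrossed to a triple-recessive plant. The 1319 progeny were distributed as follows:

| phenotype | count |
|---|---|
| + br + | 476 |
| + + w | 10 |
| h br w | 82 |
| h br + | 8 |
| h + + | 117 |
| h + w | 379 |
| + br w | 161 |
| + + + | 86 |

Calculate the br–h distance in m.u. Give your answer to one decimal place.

14.1 m.u.

The two most frequent reciprocal classes, + br + and h + w, are the parental types, so the F1 was + br + / h + w.
The two rarest classes, h br + and + + w, are the double crossovers. Comparing them with the parentals, only the h allele has switched, so h is the middle locus and the order is w – h – br.
Crossovers in the h–br interval produce the single-crossover classes + + + and h br w (86 + 82 = 168) plus the double crossovers (18).
RF(h–br) = (168 + 18) / 1319 = 186/1319 = 0.1410 → 14.1 m.u.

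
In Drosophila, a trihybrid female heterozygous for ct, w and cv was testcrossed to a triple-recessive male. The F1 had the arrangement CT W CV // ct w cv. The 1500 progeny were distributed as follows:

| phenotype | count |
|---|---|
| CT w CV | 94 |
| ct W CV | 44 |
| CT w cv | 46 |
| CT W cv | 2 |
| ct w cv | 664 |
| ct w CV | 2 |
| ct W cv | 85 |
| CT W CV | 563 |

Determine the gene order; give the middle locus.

cv

The two rarest classes, CT W cv and ct w CV, are the double crossovers. Comparing them with the parentals, only the cv allele has switched, so cv is the middle locus and the order is ct – cv – w.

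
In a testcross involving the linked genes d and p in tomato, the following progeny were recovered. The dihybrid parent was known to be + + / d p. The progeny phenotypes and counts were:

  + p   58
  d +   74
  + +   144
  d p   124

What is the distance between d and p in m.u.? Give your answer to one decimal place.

The recombinant classes are + p and d +: 58 + 74 = 132.
Recombination frequency = 132/400 = 0.3300 ≈ 33.0%, i.e. 33.0 m.u.

33.0 m.u.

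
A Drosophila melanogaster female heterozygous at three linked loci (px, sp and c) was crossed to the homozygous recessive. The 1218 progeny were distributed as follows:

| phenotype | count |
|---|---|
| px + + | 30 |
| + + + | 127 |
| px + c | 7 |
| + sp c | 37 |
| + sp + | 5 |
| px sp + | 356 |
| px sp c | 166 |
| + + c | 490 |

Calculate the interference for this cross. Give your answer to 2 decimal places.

0.39

The two most frequent reciprocal classes, + + c and px sp +, are the parental types, so the F1 was + + c / px sp +.
The two rarest classes, px + c and + sp +, are the double crossovers. Comparing them with the parentals, only the px allele has switched, so px is the middle locus and the order is c – px – sp.
c–px: (293 + 12)/1218 = 0.2504; px–sp: (67 + 12)/1218 = 0.0649.
Expected DCO frequency = 0.2504 × 0.0649 ≈ 0.01625; observed = 12/1218 ≈ 0.00985.
Coefficient of coincidence = 0.00985/0.01625 ≈ 0.61; interference = 1 − 0.61 = 0.39.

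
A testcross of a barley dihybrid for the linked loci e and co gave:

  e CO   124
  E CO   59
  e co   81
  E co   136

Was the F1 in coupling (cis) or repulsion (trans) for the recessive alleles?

trans

The two most frequent classes are E co (136) and e CO (124); these are the parental (non-recombinant) types.
So the F1 carried E co on one chromosome and e CO on the other — the recessive alleles are on opposite chromosomes (trans / repulsion).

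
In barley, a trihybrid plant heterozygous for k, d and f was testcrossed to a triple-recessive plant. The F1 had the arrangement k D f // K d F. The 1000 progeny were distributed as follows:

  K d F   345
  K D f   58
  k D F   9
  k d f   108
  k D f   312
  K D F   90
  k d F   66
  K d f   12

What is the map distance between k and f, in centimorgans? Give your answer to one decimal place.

The two rarest classes, k D F and K d f, are the double crossovers. Comparing them with the parentals, only the f allele has switched, so f is the middle locus and the order is k – f – d.
Crossovers in the k–f interval produce the single-crossover classes K D f and k d F (58 + 66 = 124) plus the double crossovers (21).
RF(k–f) = (124 + 21) / 1000 = 145/1000 = 0.1450 → 14.5 centimorgans.

14.5 centimorgans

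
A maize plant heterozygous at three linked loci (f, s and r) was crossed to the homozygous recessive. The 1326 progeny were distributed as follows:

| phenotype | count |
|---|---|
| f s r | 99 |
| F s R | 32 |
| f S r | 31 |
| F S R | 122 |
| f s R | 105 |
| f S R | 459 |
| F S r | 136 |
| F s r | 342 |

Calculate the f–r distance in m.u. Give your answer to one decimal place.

The two most frequent reciprocal classes, F s r and f S R, are the parental types, so the F1 was F s r / f S R.
The two rarest classes, F s R and f S r, are the double crossovers. Comparing them with the parentals, only the r allele has switched, so r is the middle locus and the order is s – r – f.
Crossovers in the r–f interval produce the single-crossover classes f s r and F S R (99 + 122 = 221) plus the double crossovers (63).
RF(r–f) = (221 + 63) / 1326 = 284/1326 = 0.2142 → 21.4 m.u.

21.4 m.u.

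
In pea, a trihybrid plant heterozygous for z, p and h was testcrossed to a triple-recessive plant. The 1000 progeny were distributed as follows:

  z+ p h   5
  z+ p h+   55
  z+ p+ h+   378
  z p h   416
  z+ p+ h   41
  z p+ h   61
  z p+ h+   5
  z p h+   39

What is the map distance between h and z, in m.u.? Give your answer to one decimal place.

9.0 m.u.

The two most frequent reciprocal classes, z p h and z+ p+ h+, are the parental types, so the F1 was z p h / z+ p+ h+.
The two rarest classes, z+ p h and z p+ h+, are the double crossovers. Comparing them with the parentals, only the z allele has switched, so z is the middle locus and the order is p – z – h.
Crossovers in the z–h interval produce the single-crossover classes z p h+ and z+ p+ h (39 + 41 = 80) plus the double crossovers (10).
RF(z–h) = (80 + 10) / 1000 = 90/1000 = 0.0900 → 9.0 m.u.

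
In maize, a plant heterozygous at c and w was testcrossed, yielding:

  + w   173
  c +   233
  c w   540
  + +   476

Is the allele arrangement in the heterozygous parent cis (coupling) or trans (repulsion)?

cis

The two most frequent classes are + + (476) and c w (540); these are the parental (non-recombinant) types.
So the F1 carried + + on one chromosome and c w on the other — the recessive alleles are on the same chromosome (cis / coupling).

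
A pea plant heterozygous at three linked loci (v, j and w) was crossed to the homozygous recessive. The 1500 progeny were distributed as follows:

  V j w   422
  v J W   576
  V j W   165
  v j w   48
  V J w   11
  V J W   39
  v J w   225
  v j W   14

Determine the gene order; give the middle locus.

j

The two most frequent reciprocal classes, v J W and V j w, are the parental types, so the F1 was v J W / V j w.
The two rarest classes, v j W and V J w, are the double crossovers. Comparing them with the parentals, only the j allele has switched, so j is the middle locus and the order is w – j – v.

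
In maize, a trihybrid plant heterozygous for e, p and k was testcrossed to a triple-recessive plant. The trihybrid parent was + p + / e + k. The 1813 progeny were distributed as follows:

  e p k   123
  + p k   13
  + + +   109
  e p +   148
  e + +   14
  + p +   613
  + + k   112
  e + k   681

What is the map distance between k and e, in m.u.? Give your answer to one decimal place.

15.8 m.u.

The two rarest classes, + p k and e + +, are the double crossovers. Comparing them with the parentals, only the k allele has switched, so k is the middle locus and the order is p – k – e.
Crossovers in the k–e interval produce the single-crossover classes e p + and + + k (148 + 112 = 260) plus the double crossovers (27).
RF(k–e) = (260 + 27) / 1813 = 287/1813 = 0.1583 → 15.8 m.u.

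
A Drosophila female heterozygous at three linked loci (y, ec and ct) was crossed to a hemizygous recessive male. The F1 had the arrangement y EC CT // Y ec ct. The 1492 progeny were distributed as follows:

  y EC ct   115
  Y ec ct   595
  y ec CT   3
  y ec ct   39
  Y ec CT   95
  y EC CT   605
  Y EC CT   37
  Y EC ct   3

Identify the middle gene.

ec

The two rarest classes, y ec CT and Y EC ct, are the double crossovers. Comparing them with the parentals, only the ec allele has switched, so ec is the middle locus and the order is y – ec – ct.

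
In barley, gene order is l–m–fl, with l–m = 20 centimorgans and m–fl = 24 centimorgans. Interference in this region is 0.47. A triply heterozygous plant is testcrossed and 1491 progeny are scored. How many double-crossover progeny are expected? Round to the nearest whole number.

Map distances give recombination frequencies of 0.200 and 0.240 for the two intervals.
With interference 0.47 (so coincidence = 0.53), expected double-crossover frequency = 0.200 × 0.240 × 0.53 = 0.02544.
Expected number = 0.02544 × 1491 = 37.93 ≈ 38.

38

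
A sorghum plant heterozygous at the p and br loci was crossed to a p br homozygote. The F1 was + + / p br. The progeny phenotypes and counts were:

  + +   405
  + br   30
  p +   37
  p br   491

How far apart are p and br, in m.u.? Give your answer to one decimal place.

7.0 m.u.

The recombinant classes are + br and p +: 30 + 37 = 67.
Recombination frequency = 67/963 = 0.0696 ≈ 7.0%, i.e. 7.0 m.u.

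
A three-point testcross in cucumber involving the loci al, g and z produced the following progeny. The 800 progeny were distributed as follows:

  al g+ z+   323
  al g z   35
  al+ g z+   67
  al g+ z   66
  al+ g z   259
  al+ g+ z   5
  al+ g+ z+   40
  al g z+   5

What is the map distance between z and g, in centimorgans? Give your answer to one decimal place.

17.9 centimorgans

The two most frequent reciprocal classes, al g+ z+ and al+ g z, are the parental types, so the F1 was al g+ z+ / al+ g z.
The two rarest classes, al g z+ and al+ g+ z, are the double crossovers. Comparing them with the parentals, only the g allele has switched, so g is the middle locus and the order is z – g – al.
Crossovers in the z–g interval produce the single-crossover classes al g+ z and al+ g z+ (66 + 67 = 133) plus the double crossovers (10).
RF(z–g) = (133 + 10) / 800 = 143/800 = 0.1787 → 17.9 centimorgans.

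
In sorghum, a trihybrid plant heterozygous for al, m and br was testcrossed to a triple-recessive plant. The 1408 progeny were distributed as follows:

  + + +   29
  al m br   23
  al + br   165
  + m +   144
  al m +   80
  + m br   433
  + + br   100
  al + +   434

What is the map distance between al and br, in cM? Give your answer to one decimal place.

25.6 cM

The two most frequent reciprocal classes, + m br and al + +, are the parental types, so the F1 was + m br / al + +.
The two rarest classes, al m br and + + +, are the double crossovers. Comparing them with the parentals, only the al allele has switched, so al is the middle locus and the order is br – al – m.
Crossovers in the br–al interval produce the single-crossover classes + m + and al + br (144 + 165 = 309) plus the double crossovers (52).
RF(br–al) = (309 + 52) / 1408 = 361/1408 = 0.2564 → 25.6 cM.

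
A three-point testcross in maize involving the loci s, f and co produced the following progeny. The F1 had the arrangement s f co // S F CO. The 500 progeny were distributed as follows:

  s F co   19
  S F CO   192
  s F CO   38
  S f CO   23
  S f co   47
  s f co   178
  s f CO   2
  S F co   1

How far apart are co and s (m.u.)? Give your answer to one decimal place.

The two rarest classes, s f CO and S F co, are the double crossovers. Comparing them with the parentals, only the co allele has switched, so co is the middle locus and the order is f – co – s.
Crossovers in the co–s interval produce the single-crossover classes S f co and s F CO (47 + 38 = 85) plus the double crossovers (3).
RF(co–s) = (85 + 3) / 500 = 88/500 = 0.1760 → 17.6 m.u.

17.6 m.u.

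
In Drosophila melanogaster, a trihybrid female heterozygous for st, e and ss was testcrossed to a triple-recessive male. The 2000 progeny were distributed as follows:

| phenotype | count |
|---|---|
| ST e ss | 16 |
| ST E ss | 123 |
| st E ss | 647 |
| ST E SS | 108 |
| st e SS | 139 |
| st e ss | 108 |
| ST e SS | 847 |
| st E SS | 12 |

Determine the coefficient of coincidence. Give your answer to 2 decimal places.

0.79

The two most frequent reciprocal classes, st E ss and ST e SS, are the parental types, so the F1 was st E ss / ST e SS.
The two rarest classes, st E SS and ST e ss, are the double crossovers. Comparing them with the parentals, only the ss allele has switched, so ss is the middle locus and the order is st – ss – e.
st–ss: (262 + 28)/2000 = 0.1450; ss–e: (216 + 28)/2000 = 0.1220.
Expected DCO frequency = 0.1450 × 0.1220 ≈ 0.01769; observed = 28/2000 ≈ 0.01400.
Coefficient of coincidence = 0.01400/0.01769 ≈ 0.79.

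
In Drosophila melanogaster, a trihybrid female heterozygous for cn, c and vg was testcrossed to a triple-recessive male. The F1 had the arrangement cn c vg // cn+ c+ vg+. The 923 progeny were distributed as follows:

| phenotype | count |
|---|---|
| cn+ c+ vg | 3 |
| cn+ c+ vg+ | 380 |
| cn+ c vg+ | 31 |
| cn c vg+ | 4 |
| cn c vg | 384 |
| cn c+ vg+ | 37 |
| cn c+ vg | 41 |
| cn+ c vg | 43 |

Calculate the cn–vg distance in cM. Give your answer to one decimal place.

9.4 cM

The two rarest classes, cn c vg+ and cn+ c+ vg, are the double crossovers. Comparing them with the parentals, only the vg allele has switched, so vg is the middle locus and the order is c – vg – cn.
Crossovers in the vg–cn interval produce the single-crossover classes cn+ c vg and cn c+ vg+ (43 + 37 = 80) plus the double crossovers (7).
RF(vg–cn) = (80 + 7) / 923 = 87/923 = 0.0943 → 9.4 cM.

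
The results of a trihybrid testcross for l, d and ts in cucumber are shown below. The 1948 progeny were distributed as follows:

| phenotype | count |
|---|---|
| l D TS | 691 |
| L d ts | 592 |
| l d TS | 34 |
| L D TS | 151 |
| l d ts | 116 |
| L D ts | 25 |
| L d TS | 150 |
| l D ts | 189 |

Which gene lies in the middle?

d

The two most frequent reciprocal classes, l D TS and L d ts, are the parental types, so the F1 was l D TS / L d ts.
The two rarest classes, l d TS and L D ts, are the double crossovers. Comparing them with the parentals, only the d allele has switched, so d is the middle locus and the order is ts – d – l.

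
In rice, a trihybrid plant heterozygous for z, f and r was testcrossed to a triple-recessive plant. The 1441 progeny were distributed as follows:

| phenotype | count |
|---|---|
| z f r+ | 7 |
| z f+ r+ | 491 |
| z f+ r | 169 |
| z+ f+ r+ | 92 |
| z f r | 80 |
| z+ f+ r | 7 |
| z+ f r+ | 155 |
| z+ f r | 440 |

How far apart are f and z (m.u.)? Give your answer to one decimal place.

The two most frequent reciprocal classes, z f+ r+ and z+ f r, are the parental types, so the F1 was z f+ r+ / z+ f r.
The two rarest classes, z f r+ and z+ f+ r, are the double crossovers. Comparing them with the parentals, only the f allele has switched, so f is the middle locus and the order is z – f – r.
Crossovers in the z–f interval produce the single-crossover classes z+ f+ r+ and z f r (92 + 80 = 172) plus the double crossovers (14).
RF(z–f) = (172 + 14) / 1441 = 186/1441 = 0.1291 → 12.9 m.u.

12.9 m.u.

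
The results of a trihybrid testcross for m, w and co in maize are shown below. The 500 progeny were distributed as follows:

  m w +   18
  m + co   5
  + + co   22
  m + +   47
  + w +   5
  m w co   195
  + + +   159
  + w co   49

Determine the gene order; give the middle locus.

The two most frequent reciprocal classes, + + + and m w co, are the parental types, so the F1 was + + + / m w co.
The two rarest classes, + w + and m + co, are the double crossovers. Comparing them with the parentals, only the w allele has switched, so w is the middle locus and the order is co – w – m.

w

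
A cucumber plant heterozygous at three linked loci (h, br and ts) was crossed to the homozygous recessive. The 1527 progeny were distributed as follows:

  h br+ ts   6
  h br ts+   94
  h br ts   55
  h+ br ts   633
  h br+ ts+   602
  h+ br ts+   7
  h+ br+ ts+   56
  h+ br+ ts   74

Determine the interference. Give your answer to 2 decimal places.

The two most frequent reciprocal classes, h+ br ts and h br+ ts+, are the parental types, so the F1 was h+ br ts / h br+ ts+.
The two rarest classes, h+ br ts+ and h br+ ts, are the double crossovers. Comparing them with the parentals, only the ts allele has switched, so ts is the middle locus and the order is h – ts – br.
h–ts: (111 + 13)/1527 = 0.0812; ts–br: (168 + 13)/1527 = 0.1185.
Expected DCO frequency = 0.0812 × 0.1185 ≈ 0.00962; observed = 13/1527 ≈ 0.00851.
Coefficient of coincidence = 0.00851/0.00962 ≈ 0.88; interference = 1 − 0.88 = 0.12.

0.12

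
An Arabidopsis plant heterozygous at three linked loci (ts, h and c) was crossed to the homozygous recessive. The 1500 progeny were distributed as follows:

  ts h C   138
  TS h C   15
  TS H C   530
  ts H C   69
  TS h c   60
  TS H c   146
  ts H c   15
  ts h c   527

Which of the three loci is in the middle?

The two most frequent reciprocal classes, ts h c and TS H C, are the parental types, so the F1 was ts h c / TS H C.
The two rarest classes, ts H c and TS h C, are the double crossovers. Comparing them with the parentals, only the h allele has switched, so h is the middle locus and the order is ts – h – c.

h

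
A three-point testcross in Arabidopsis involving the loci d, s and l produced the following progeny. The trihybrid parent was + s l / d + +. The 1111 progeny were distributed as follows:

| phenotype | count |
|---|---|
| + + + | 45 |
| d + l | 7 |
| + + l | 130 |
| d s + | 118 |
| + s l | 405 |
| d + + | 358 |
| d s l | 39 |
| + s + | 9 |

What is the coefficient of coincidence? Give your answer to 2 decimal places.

0.67

The two rarest classes, + s + and d + l, are the double crossovers. Comparing them with the parentals, only the l allele has switched, so l is the middle locus and the order is s – l – d.
s–l: (248 + 16)/1111 = 0.2376; l–d: (84 + 16)/1111 = 0.0900.
Expected DCO frequency = 0.2376 × 0.0900 ≈ 0.02138; observed = 16/1111 ≈ 0.01440.
Coefficient of coincidence = 0.01440/0.02138 ≈ 0.67.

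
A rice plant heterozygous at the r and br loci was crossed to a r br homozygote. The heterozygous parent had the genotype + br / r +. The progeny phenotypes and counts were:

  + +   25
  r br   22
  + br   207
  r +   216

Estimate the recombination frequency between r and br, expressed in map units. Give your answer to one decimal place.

10.0 map units

The recombinant classes are + + and r br: 25 + 22 = 47.
Recombination frequency = 47/470 = 0.1000 ≈ 10.0%, i.e. 10.0 map units.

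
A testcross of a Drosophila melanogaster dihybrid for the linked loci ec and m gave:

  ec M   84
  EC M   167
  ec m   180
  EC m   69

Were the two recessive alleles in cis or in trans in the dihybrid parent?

The two most frequent classes are EC M (167) and ec m (180); these are the parental (non-recombinant) types.
So the F1 carried EC M on one chromosome and ec m on the other — the recessive alleles are on the same chromosome (cis / coupling).

cis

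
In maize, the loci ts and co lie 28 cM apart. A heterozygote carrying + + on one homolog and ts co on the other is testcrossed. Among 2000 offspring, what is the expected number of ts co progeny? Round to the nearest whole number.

720

A map distance of 28 cM corresponds to a recombination frequency of 0.280.
The F1 is + + / ts co, so ts co is a parental gamete class with expected frequency (1 − r)/2 = 0.720/2 = 0.3600.
Expected number = 0.3600 × 2000 = 720.00 ≈ 720.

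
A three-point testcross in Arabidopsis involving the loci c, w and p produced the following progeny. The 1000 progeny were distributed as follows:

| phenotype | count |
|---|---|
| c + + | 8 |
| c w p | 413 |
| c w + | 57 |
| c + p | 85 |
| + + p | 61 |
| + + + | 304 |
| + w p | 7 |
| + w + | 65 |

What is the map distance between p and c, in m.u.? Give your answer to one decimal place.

The two most frequent reciprocal classes, c w p and + + +, are the parental types, so the F1 was c w p / + + +.
The two rarest classes, + w p and c + +, are the double crossovers. Comparing them with the parentals, only the c allele has switched, so c is the middle locus and the order is w – c – p.
Crossovers in the c–p interval produce the single-crossover classes c w + and + + p (57 + 61 = 118) plus the double crossovers (15).
RF(c–p) = (118 + 15) / 1000 = 133/1000 = 0.1330 → 13.3 m.u.

13.3 m.u.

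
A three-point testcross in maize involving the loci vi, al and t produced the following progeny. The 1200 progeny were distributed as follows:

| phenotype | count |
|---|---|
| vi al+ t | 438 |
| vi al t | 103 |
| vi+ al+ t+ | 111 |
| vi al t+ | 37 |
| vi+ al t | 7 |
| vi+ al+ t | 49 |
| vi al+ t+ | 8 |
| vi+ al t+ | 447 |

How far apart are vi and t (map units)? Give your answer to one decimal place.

The two most frequent reciprocal classes, vi al+ t and vi+ al t+, are the parental types, so the F1 was vi al+ t / vi+ al t+.
The two rarest classes, vi al+ t+ and vi+ al t, are the double crossovers. Comparing them with the parentals, only the t allele has switched, so t is the middle locus and the order is al – t – vi.
Crossovers in the t–vi interval produce the single-crossover classes vi+ al+ t and vi al t+ (49 + 37 = 86) plus the double crossovers (15).
RF(t–vi) = (86 + 15) / 1200 = 101/1200 = 0.0842 → 8.4 map units.

8.4 map units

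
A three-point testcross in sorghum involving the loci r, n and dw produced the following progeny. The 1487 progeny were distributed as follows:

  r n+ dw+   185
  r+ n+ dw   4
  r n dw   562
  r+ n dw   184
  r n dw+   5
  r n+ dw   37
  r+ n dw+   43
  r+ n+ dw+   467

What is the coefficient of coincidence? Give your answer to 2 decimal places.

0.40

The two most frequent reciprocal classes, r+ n+ dw+ and r n dw, are the parental types, so the F1 was r+ n+ dw+ / r n dw.
The two rarest classes, r+ n+ dw and r n dw+, are the double crossovers. Comparing them with the parentals, only the dw allele has switched, so dw is the middle locus and the order is r – dw – n.
r–dw: (369 + 9)/1487 = 0.2542; dw–n: (80 + 9)/1487 = 0.0599.
Expected DCO frequency = 0.2542 × 0.0599 ≈ 0.01523; observed = 9/1487 ≈ 0.00605.
Coefficient of coincidence = 0.00605/0.01523 ≈ 0.40.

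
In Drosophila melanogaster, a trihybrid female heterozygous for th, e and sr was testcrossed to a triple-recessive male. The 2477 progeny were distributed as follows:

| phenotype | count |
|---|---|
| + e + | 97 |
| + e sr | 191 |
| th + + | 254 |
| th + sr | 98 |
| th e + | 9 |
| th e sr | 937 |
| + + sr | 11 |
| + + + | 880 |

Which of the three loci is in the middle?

The two most frequent reciprocal classes, th e sr and + + +, are the parental types, so the F1 was th e sr / + + +.
The two rarest classes, th e + and + + sr, are the double crossovers. Comparing them with the parentals, only the sr allele has switched, so sr is the middle locus and the order is e – sr – th.

sr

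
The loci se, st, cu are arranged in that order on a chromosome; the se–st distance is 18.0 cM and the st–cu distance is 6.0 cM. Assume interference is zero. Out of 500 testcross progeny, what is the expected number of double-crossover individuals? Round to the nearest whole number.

5

Map distances give recombination frequencies of 0.180 and 0.060 for the two intervals.
With no interference, expected double-crossover frequency = 0.180 × 0.060 = 0.01080.
Expected number = 0.01080 × 500 = 5.40 ≈ 5.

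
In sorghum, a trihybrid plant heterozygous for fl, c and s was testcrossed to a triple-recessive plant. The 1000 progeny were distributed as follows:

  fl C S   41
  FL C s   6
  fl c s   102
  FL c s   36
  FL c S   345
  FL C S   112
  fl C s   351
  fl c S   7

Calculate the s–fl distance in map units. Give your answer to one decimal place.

9.0 map units

The two most frequent reciprocal classes, fl C s and FL c S, are the parental types, so the F1 was fl C s / FL c S.
The two rarest classes, FL C s and fl c S, are the double crossovers. Comparing them with the parentals, only the fl allele has switched, so fl is the middle locus and the order is c – fl – s.
Crossovers in the fl–s interval produce the single-crossover classes fl C S and FL c s (41 + 36 = 77) plus the double crossovers (13).
RF(fl–s) = (77 + 13) / 1000 = 90/1000 = 0.0900 → 9.0 map units.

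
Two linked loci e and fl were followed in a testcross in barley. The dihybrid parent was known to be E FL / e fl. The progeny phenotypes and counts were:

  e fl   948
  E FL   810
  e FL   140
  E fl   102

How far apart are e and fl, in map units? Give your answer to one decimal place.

12.1 map units

The recombinant classes are E fl and e FL: 102 + 140 = 242.
Recombination frequency = 242/2000 = 0.1210 ≈ 12.1%, i.e. 12.1 map units.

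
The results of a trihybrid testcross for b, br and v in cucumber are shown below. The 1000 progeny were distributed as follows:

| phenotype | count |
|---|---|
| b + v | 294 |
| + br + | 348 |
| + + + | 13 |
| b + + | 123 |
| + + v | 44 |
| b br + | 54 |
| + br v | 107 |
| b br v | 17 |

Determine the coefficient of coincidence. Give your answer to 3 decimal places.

The two most frequent reciprocal classes, + br + and b + v, are the parental types, so the F1 was + br + / b + v.
The two rarest classes, + + + and b br v, are the double crossovers. Comparing them with the parentals, only the br allele has switched, so br is the middle locus and the order is b – br – v.
b–br: (98 + 30)/1000 = 0.1280; br–v: (230 + 30)/1000 = 0.2600.
Expected DCO frequency = 0.1280 × 0.2600 ≈ 0.03328; observed = 30/1000 ≈ 0.03000.
Coefficient of coincidence = 0.03000/0.03328 ≈ 0.901.

0.901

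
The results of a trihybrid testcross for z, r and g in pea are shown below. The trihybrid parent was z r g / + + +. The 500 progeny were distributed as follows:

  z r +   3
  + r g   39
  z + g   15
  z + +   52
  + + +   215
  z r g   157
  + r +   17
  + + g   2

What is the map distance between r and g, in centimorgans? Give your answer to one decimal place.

The two rarest classes, z r + and + + g, are the double crossovers. Comparing them with the parentals, only the g allele has switched, so g is the middle locus and the order is z – g – r.
Crossovers in the g–r interval produce the single-crossover classes z + g and + r + (15 + 17 = 32) plus the double crossovers (5).
RF(g–r) = (32 + 5) / 500 = 37/500 = 0.0740 → 7.4 centimorgans.

7.4 centimorgans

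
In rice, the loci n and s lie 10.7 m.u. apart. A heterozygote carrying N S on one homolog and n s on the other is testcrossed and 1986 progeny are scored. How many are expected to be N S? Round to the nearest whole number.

A map distance of 10.7 m.u. corresponds to a recombination frequency of 0.107.
The F1 is N S / n s, so N S is a parental gamete class with expected frequency (1 − r)/2 = 0.893/2 = 0.4465.
Expected number = 0.4465 × 1986 = 886.75 ≈ 887.

887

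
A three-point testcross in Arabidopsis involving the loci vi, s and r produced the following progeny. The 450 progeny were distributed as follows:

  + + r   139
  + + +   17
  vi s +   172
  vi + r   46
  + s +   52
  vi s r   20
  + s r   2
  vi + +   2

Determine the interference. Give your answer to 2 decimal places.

0.57

The two most frequent reciprocal classes, + + r and vi s +, are the parental types, so the F1 was + + r / vi s +.
The two rarest classes, + s r and vi + +, are the double crossovers. Comparing them with the parentals, only the s allele has switched, so s is the middle locus and the order is r – s – vi.
r–s: (37 + 4)/450 = 0.0911; s–vi: (98 + 4)/450 = 0.2267.
Expected DCO frequency = 0.0911 × 0.2267 ≈ 0.02065; observed = 4/450 ≈ 0.00889.
Coefficient of coincidence = 0.00889/0.02065 ≈ 0.43; interference = 1 − 0.43 = 0.57.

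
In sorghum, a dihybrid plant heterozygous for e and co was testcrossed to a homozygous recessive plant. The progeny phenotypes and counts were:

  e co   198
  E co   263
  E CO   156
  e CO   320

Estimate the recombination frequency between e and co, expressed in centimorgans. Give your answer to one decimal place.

37.8 centimorgans

The two most frequent classes, E co (263) and e CO (320), are the parental types, so the F1 was E co / e CO.
The recombinant classes are E CO and e co: 156 + 198 = 354.
Recombination frequency = 354/937 = 0.3778 ≈ 37.8%, i.e. 37.8 centimorgans.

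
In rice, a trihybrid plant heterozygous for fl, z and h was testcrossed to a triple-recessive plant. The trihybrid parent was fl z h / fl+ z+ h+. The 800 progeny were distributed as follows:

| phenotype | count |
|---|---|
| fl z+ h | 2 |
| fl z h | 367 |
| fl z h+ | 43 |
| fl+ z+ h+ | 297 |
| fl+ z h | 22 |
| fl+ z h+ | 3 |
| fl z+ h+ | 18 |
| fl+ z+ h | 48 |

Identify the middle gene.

The two rarest classes, fl z+ h and fl+ z h+, are the double crossovers. Comparing them with the parentals, only the z allele has switched, so z is the middle locus and the order is h – z – fl.

z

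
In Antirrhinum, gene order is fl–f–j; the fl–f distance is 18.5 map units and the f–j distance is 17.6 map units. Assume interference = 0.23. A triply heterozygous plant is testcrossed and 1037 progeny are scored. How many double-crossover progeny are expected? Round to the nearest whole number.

Map distances give recombination frequencies of 0.185 and 0.176 for the two intervals.
With interference 0.23 (so coincidence = 0.77), expected double-crossover frequency = 0.185 × 0.176 × 0.77 = 0.02507.
Expected number = 0.02507 × 1037 = 26.00 ≈ 26.

26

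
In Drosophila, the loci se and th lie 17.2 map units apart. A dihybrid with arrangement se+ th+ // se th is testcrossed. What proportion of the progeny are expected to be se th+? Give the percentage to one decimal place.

A map distance of 17.2 map units corresponds to a recombination frequency of 0.172.
The F1 is se+ th+ / se th, so se th+ is a recombinant gamete class with expected frequency r/2 = 0.172/2 = 0.0860.
That is 0.0860 = 8.6% of the progeny.

8.6%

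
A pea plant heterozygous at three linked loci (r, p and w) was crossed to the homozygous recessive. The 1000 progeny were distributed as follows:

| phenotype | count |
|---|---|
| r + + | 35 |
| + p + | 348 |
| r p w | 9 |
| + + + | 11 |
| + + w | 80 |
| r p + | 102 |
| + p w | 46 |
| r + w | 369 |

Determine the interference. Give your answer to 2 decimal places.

0.02

The two most frequent reciprocal classes, r + w and + p +, are the parental types, so the F1 was r + w / + p +.
The two rarest classes, r p w and + + +, are the double crossovers. Comparing them with the parentals, only the p allele has switched, so p is the middle locus and the order is r – p – w.
r–p: (182 + 20)/1000 = 0.2020; p–w: (81 + 20)/1000 = 0.1010.
Expected DCO frequency = 0.2020 × 0.1010 ≈ 0.02040; observed = 20/1000 ≈ 0.02000.
Coefficient of coincidence = 0.02000/0.02040 ≈ 0.98; interference = 1 − 0.98 = 0.02.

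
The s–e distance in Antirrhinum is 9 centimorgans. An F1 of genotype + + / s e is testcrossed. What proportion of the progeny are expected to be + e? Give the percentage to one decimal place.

A map distance of 9 centimorgans corresponds to a recombination frequency of 0.090.
The F1 is + + / s e, so + e is a recombinant gamete class with expected frequency r/2 = 0.090/2 = 0.0450.
That is 0.0450 = 4.5% of the progeny.

4.5%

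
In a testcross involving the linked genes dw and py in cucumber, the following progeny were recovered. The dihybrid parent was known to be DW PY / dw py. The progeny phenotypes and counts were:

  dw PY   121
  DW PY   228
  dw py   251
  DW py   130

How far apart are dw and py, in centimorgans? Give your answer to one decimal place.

34.4 centimorgans

The recombinant classes are DW py and dw PY: 130 + 121 = 251.
Recombination frequency = 251/730 = 0.3438 ≈ 34.4%, i.e. 34.4 centimorgans.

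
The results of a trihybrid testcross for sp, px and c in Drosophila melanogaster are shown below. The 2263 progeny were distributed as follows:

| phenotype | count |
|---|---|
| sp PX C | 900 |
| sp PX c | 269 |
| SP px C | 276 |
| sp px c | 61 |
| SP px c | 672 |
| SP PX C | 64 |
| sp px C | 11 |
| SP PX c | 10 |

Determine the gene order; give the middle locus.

px

The two most frequent reciprocal classes, SP px c and sp PX C, are the parental types, so the F1 was SP px c / sp PX C.
The two rarest classes, SP PX c and sp px C, are the double crossovers. Comparing them with the parentals, only the px allele has switched, so px is the middle locus and the order is sp – px – c.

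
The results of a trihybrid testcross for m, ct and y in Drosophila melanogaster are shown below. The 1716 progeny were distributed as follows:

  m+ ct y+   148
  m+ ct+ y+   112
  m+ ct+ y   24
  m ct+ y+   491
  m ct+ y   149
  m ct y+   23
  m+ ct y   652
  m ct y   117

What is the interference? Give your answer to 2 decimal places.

0.15

The two most frequent reciprocal classes, m ct+ y+ and m+ ct y, are the parental types, so the F1 was m ct+ y+ / m+ ct y.
The two rarest classes, m ct y+ and m+ ct+ y, are the double crossovers. Comparing them with the parentals, only the ct allele has switched, so ct is the middle locus and the order is m – ct – y.
m–ct: (229 + 47)/1716 = 0.1608; ct–y: (297 + 47)/1716 = 0.2005.
Expected DCO frequency = 0.1608 × 0.2005 ≈ 0.03224; observed = 47/1716 ≈ 0.02739.
Coefficient of coincidence = 0.02739/0.03224 ≈ 0.85; interference = 1 − 0.85 = 0.15.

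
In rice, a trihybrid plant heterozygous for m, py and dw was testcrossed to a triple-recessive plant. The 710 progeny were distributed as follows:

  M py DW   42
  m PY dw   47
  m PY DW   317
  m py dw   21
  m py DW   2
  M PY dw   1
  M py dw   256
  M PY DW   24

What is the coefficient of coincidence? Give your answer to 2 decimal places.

The two most frequent reciprocal classes, m PY DW and M py dw, are the parental types, so the F1 was m PY DW / M py dw.
The two rarest classes, m py DW and M PY dw, are the double crossovers. Comparing them with the parentals, only the py allele has switched, so py is the middle locus and the order is dw – py – m.
dw–py: (89 + 3)/710 = 0.1296; py–m: (45 + 3)/710 = 0.0676.
Expected DCO frequency = 0.1296 × 0.0676 ≈ 0.00876; observed = 3/710 ≈ 0.00423.
Coefficient of coincidence = 0.00423/0.00876 ≈ 0.48.

0.48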